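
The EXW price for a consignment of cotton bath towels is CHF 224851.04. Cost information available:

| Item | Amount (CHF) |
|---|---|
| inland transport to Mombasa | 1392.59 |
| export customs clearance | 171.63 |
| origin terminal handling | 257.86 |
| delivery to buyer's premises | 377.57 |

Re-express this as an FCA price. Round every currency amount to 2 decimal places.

Not relevant to the conversion: delivery, origin terminal — on the buyer under both terms; not part of either seller's price.
From EXW to FCA, the seller additionally bears: inland to port, export clearance.
FCA price = 224851.04 + 1392.59 + 171.63 = 226415.26

FCA price: CHF 226415.26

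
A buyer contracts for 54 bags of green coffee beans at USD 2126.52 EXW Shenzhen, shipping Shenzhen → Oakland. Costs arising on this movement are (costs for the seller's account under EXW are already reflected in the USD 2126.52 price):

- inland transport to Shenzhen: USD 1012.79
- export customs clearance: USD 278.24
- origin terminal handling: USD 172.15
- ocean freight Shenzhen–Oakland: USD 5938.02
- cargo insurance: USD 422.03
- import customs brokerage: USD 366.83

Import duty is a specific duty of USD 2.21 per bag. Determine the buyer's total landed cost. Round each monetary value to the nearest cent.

Total landed cost: USD 10435.92

EXW: the seller makes goods available at their premises; the buyer bears all onward costs.
CIF value = EXW price + inland to port + export clearance + origin terminal + freight + insurance = 2126.52 + 1012.79 + 278.24 + 172.15 + 5938.02 + 422.03 = 9949.75
Import duty = 54 × 2.21 = 119.34
Buyer bears: inland to port 1012.79 + export clearance 278.24 + origin terminal 172.15 + freight 5938.02 + insurance 422.03 + brokerage 366.83 + duty 119.34 = 8309.40
Landed cost = invoice 2126.52 + 8309.40 = 10435.92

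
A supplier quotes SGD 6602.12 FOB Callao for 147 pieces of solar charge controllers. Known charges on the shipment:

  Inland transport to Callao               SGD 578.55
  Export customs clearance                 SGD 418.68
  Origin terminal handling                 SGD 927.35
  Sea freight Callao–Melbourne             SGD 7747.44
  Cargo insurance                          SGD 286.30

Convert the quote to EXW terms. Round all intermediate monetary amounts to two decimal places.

Not relevant to the conversion: freight, insurance — on the buyer under both terms; not part of either seller's price.
From FOB to EXW, the seller no longer bears: inland to port, export clearance, origin terminal.
EXW price = 6602.12 − 578.55 − 418.68 − 927.35 = 4677.54

EXW price: SGD 4677.54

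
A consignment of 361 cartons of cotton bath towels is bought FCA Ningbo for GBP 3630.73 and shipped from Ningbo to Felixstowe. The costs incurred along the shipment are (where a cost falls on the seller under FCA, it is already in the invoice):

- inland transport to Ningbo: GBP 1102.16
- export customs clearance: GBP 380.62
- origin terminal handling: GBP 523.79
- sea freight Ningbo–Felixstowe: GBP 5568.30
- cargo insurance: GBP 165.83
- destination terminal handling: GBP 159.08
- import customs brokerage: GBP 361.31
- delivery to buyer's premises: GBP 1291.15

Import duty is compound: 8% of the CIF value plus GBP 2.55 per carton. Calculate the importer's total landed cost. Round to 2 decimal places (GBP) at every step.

FCA: the seller delivers export-cleared goods to the carrier; the buyer bears costs from that point.
Already in the invoice (seller's account under FCA): inland to port, export clearance — exclude.
CIF value = FCA price + origin terminal + freight + insurance = 3630.73 + 523.79 + 5568.30 + 165.83 = 9888.65
Ad valorem component: 9888.65 × 8% = 791.09
Specific component: 361 × 2.55 = 920.55
Import duty = 791.09 + 920.55 = 1711.64
Buyer bears: origin terminal 523.79 + freight 5568.30 + insurance 165.83 + destination terminal 159.08 + brokerage 361.31 + delivery 1291.15 + duty 1711.64 = 9781.10
Landed cost = invoice 3630.73 + 9781.10 = 13411.83

Total landed cost: GBP 13411.83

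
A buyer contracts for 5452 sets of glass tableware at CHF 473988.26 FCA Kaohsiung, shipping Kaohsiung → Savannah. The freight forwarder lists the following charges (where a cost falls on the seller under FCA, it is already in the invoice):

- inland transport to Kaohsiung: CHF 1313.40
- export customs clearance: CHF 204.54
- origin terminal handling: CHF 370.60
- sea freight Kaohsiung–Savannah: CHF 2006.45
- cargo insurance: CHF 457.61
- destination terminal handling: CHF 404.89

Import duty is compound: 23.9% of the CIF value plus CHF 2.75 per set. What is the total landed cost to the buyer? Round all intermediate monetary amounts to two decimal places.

FCA: the seller delivers export-cleared goods to the carrier; the buyer bears costs from that point.
Already in the invoice (seller's account under FCA): inland to port, export clearance — exclude.
CIF value = FCA price + origin terminal + freight + insurance = 473988.26 + 370.60 + 2006.45 + 457.61 = 476822.92
Ad valorem component: 476822.92 × 23.9% = 113960.68
Specific component: 5452 × 2.75 = 14993.00
Import duty = 113960.68 + 14993.00 = 128953.68
Buyer bears: origin terminal 370.60 + freight 2006.45 + insurance 457.61 + destination terminal 404.89 + duty 128953.68 = 132193.23
Landed cost = invoice 473988.26 + 132193.23 = 606181.49

Total landed cost: CHF 606181.49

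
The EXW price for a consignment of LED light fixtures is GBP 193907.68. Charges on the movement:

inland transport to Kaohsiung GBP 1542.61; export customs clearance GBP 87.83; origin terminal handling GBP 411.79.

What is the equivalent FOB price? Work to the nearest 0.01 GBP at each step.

FOB price: GBP 195949.91

From EXW to FOB, the seller additionally bears: inland to port, export clearance, origin terminal.
FOB price = 193907.68 + 1542.61 + 87.83 + 411.79 = 195949.91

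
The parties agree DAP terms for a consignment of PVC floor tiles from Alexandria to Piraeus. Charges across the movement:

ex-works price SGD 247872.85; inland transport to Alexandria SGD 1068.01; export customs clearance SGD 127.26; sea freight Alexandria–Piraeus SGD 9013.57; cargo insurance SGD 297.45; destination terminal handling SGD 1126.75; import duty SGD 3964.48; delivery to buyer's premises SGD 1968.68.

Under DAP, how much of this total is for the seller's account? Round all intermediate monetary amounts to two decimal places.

DAP: the seller bears all costs to the named destination except import duty and clearance.
Seller's account: goods 247872.85 + inland to port 1068.01 + export clearance 127.26 + freight 9013.57 + insurance 297.45 + destination terminal 1126.75 + delivery 1968.68 = 261474.57
Buyer's account: duty 3964.48 = 3964.48

Seller's account: SGD 261474.57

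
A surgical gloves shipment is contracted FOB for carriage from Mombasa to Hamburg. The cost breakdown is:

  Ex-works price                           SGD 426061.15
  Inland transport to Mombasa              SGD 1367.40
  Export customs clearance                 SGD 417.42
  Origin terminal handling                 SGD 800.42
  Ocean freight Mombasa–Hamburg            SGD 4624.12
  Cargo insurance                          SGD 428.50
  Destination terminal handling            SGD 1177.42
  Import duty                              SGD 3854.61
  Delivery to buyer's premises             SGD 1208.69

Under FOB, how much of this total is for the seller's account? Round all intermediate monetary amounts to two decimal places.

FOB: the seller bears costs until goods are on board at the origin port; the buyer bears freight, insurance and all costs thereafter.
Seller's account: goods 426061.15 + inland to port 1367.40 + export clearance 417.42 + origin terminal 800.42 = 428646.39
Buyer's account: freight 4624.12 + insurance 428.50 + destination terminal 1177.42 + duty 3854.61 + delivery 1208.69 = 11293.34

Seller's account: SGD 428646.39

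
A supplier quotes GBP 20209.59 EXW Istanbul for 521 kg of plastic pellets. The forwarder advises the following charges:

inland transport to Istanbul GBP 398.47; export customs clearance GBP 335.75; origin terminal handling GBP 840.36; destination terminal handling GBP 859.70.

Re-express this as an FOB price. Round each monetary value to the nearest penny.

FOB price: GBP 21784.17

Not relevant to the conversion: destination terminal — on the buyer under both terms; not part of either seller's price.
From EXW to FOB, the seller additionally bears: inland to port, export clearance, origin terminal.
FOB price = 20209.59 + 398.47 + 335.75 + 840.36 = 21784.17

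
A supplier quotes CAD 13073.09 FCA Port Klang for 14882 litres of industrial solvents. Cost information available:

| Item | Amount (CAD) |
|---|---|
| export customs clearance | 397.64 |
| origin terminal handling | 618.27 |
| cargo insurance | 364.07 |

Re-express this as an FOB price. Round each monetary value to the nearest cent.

Not relevant to the conversion: export clearance — on the seller under both FCA and FOB; already in the FCA price and stays in the FOB price. insurance — on the buyer under both terms; not part of either seller's price.
From FCA to FOB, the seller additionally bears: origin terminal.
FOB price = 13073.09 + 618.27 = 13691.36

FOB price: CAD 13691.36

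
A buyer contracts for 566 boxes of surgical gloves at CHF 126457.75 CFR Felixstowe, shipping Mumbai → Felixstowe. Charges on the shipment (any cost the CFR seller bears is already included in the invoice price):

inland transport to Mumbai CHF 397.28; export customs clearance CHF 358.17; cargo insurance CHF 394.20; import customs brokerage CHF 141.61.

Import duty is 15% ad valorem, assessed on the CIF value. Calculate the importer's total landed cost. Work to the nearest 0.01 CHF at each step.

CFR: the seller pays costs through ocean freight to the destination port, but not insurance.
Already in the invoice (seller's account under CFR): inland to port, export clearance — exclude.
CIF value = CFR price + insurance = 126457.75 + 394.20 = 126851.95
Import duty = 126851.95 × 15% = 19027.79
Buyer bears: insurance 394.20 + brokerage 141.61 + duty 19027.79 = 19563.60
Landed cost = invoice 126457.75 + 19563.60 = 146021.35

Total landed cost: CHF 146021.35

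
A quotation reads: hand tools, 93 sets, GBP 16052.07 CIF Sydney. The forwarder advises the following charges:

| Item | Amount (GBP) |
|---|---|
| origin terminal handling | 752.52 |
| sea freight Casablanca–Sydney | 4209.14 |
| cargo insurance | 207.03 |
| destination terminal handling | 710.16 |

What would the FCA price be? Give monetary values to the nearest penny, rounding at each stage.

FCA price: GBP 10883.38

Not relevant to the conversion: destination terminal — on the buyer under both terms; not part of either seller's price.
From CIF to FCA, the seller no longer bears: origin terminal, freight, insurance.
FCA price = 16052.07 − 752.52 − 4209.14 − 207.03 = 10883.38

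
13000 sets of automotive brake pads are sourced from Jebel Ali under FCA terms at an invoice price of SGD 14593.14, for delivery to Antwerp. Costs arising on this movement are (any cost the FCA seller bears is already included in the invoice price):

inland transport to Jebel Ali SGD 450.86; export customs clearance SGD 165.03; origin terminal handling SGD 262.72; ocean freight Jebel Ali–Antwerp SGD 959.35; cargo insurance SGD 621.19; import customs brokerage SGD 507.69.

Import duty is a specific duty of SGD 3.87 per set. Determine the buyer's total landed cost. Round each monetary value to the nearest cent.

Total landed cost: SGD 67254.09

FCA: the seller delivers export-cleared goods to the carrier; the buyer bears costs from that point.
Already in the invoice (seller's account under FCA): inland to port, export clearance — exclude.
CIF value = FCA price + origin terminal + freight + insurance = 14593.14 + 262.72 + 959.35 + 621.19 = 16436.40
Import duty = 13000 × 3.87 = 50310.00
Buyer bears: origin terminal 262.72 + freight 959.35 + insurance 621.19 + brokerage 507.69 + duty 50310.00 = 52660.95
Landed cost = invoice 14593.14 + 52660.95 = 67254.09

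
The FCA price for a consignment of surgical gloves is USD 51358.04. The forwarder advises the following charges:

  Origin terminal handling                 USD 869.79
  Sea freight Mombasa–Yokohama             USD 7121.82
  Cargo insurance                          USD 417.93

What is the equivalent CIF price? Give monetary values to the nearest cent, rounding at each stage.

From FCA to CIF, the seller additionally bears: origin terminal, freight, insurance.
CIF price = 51358.04 + 869.79 + 7121.82 + 417.93 = 59767.58

CIF price: USD 59767.58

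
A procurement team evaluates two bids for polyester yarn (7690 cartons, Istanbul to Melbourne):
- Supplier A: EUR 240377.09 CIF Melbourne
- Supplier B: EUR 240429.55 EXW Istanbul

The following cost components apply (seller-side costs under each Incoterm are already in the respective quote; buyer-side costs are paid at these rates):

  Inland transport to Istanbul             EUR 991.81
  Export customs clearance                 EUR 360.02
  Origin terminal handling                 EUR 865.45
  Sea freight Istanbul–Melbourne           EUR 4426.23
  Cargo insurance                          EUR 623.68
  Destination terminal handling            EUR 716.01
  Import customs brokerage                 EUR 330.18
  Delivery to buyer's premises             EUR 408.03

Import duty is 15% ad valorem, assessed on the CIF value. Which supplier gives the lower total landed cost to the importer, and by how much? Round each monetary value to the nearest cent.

Supplier A is cheaper by EUR 8417.60

Supplier A (CIF):
The CIF price already equals the CIF value: 240377.09
Import duty = 240377.09 × 15% = 36056.56
Buyer bears (A): 716.01 + 330.18 + 408.03 = 1454.22
Landed cost (A) = invoice 240377.09 + 1454.22 + duty 36056.56 = 277887.87
Supplier B (EXW):
CIF value = EXW price + inland to port + export clearance + origin terminal + freight + insurance = 240429.55 + 991.81 + 360.02 + 865.45 + 4426.23 + 623.68 = 247696.74
Import duty = 247696.74 × 15% = 37154.51
Buyer bears (B): 991.81 + 360.02 + 865.45 + 4426.23 + 623.68 + 716.01 + 330.18 + 408.03 = 8721.41
Landed cost (B) = invoice 240429.55 + 8721.41 + duty 37154.51 = 286305.47
Difference = |277887.87 − 286305.47| = 8417.60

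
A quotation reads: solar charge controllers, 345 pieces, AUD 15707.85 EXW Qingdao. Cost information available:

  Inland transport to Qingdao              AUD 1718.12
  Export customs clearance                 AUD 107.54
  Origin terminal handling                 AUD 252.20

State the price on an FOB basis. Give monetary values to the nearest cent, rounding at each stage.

FOB price: AUD 17785.71

From EXW to FOB, the seller additionally bears: inland to port, export clearance, origin terminal.
FOB price = 15707.85 + 1718.12 + 107.54 + 252.20 = 17785.71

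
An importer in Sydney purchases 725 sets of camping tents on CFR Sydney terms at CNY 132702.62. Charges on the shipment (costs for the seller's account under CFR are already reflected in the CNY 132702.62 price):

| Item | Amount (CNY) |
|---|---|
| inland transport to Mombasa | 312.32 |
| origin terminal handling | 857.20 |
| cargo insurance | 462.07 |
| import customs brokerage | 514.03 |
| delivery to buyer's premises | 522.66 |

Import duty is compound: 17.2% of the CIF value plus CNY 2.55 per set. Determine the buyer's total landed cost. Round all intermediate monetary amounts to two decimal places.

Total landed cost: CNY 158954.46

CFR: the seller pays costs through ocean freight to the destination port, but not insurance.
Already in the invoice (seller's account under CFR): inland to port, origin terminal — exclude.
CIF value = CFR price + insurance = 132702.62 + 462.07 = 133164.69
Ad valorem component: 133164.69 × 17.2% = 22904.33
Specific component: 725 × 2.55 = 1848.75
Import duty = 22904.33 + 1848.75 = 24753.08
Buyer bears: insurance 462.07 + brokerage 514.03 + delivery 522.66 + duty 24753.08 = 26251.84
Landed cost = invoice 132702.62 + 26251.84 = 158954.46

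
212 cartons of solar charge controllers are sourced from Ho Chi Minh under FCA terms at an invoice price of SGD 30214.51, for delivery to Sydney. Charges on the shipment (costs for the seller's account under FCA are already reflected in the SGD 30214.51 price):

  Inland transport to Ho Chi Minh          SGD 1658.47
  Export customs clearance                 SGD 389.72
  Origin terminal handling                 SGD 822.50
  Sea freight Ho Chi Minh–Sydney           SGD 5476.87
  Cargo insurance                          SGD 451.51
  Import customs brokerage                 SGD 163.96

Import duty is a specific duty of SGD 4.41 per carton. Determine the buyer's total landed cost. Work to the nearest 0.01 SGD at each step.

Total landed cost: SGD 38064.27

FCA: the seller delivers export-cleared goods to the carrier; the buyer bears costs from that point.
Already in the invoice (seller's account under FCA): inland to port, export clearance — exclude.
CIF value = FCA price + origin terminal + freight + insurance = 30214.51 + 822.50 + 5476.87 + 451.51 = 36965.39
Import duty = 212 × 4.41 = 934.92
Buyer bears: origin terminal 822.50 + freight 5476.87 + insurance 451.51 + brokerage 163.96 + duty 934.92 = 7849.76
Landed cost = invoice 30214.51 + 7849.76 = 38064.27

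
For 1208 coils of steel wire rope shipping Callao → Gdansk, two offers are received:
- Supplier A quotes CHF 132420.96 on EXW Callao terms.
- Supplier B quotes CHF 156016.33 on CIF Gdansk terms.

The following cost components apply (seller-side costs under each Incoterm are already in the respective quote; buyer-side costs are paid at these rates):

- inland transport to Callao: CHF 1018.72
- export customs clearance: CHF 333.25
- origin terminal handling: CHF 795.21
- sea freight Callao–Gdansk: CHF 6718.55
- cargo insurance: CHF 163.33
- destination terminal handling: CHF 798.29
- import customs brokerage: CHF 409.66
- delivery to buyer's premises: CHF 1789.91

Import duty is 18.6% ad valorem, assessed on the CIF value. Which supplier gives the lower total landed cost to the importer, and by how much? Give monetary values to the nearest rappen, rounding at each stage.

Supplier A is cheaper by CHF 17275.65

Supplier A (EXW):
CIF value = EXW price + inland to port + export clearance + origin terminal + freight + insurance = 132420.96 + 1018.72 + 333.25 + 795.21 + 6718.55 + 163.33 = 141450.02
Import duty = 141450.02 × 18.6% = 26309.70
Buyer bears (A): 1018.72 + 333.25 + 795.21 + 6718.55 + 163.33 + 798.29 + 409.66 + 1789.91 = 12026.92
Landed cost (A) = invoice 132420.96 + 12026.92 + duty 26309.70 = 170757.58
Supplier B (CIF):
The CIF price already equals the CIF value: 156016.33
Import duty = 156016.33 × 18.6% = 29019.04
Buyer bears (B): 798.29 + 409.66 + 1789.91 = 2997.86
Landed cost (B) = invoice 156016.33 + 2997.86 + duty 29019.04 = 188033.23
Difference = |170757.58 − 188033.23| = 17275.65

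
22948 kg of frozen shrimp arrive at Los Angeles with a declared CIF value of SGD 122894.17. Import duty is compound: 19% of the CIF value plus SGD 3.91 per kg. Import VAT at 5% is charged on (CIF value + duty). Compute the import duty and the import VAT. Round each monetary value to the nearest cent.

Import duty: SGD 113076.57; import VAT: SGD 11798.54

Ad valorem component: 122894.17 × 19% = 23349.89
Specific component: 22948 × 3.91 = 89726.68
Import duty = 23349.89 + 89726.68 = 113076.57
VAT base = CIF + duty = 122894.17 + 113076.57 = 235970.74
Import VAT = 235970.74 × 5% = 11798.54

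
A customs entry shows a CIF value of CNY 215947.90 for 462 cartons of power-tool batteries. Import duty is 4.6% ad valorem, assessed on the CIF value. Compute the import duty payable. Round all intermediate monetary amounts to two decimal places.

Import duty = 215947.90 × 4.6% = 9933.60

Import duty: CNY 9933.60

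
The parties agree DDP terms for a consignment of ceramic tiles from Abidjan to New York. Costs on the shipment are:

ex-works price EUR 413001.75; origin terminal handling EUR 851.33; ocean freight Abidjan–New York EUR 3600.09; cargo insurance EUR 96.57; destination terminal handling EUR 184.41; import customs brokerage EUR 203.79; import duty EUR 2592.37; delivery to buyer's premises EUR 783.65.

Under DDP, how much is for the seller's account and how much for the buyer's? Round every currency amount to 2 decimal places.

Seller: EUR 421313.96; buyer: EUR 0.00

DDP: the seller bears all costs including import duty.
Seller's account: goods 413001.75 + origin terminal 851.33 + freight 3600.09 + insurance 96.57 + destination terminal 184.41 + brokerage 203.79 + duty 2592.37 + delivery 783.65 = 421313.96
Buyer's account: 0.00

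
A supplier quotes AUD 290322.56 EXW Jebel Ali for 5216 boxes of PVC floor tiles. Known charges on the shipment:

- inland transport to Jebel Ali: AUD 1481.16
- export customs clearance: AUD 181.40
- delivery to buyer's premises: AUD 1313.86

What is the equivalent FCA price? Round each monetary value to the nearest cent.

Not relevant to the conversion: delivery — on the buyer under both terms; not part of either seller's price.
From EXW to FCA, the seller additionally bears: inland to port, export clearance.
FCA price = 290322.56 + 1481.16 + 181.40 = 291985.12

FCA price: AUD 291985.12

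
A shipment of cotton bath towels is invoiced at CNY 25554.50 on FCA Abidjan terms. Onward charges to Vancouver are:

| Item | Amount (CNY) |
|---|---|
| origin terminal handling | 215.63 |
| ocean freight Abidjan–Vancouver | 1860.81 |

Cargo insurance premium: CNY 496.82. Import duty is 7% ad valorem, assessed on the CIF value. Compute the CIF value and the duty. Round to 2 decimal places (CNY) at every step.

CIF = FCA price + pre-shipment costs + freight + insurance
CIF = 25554.50 + 215.63 + 1860.81 + 496.82 = 28127.76
Import duty = 28127.76 × 7% = 1968.94

CIF value: CNY 28127.76; import duty: CNY 1968.94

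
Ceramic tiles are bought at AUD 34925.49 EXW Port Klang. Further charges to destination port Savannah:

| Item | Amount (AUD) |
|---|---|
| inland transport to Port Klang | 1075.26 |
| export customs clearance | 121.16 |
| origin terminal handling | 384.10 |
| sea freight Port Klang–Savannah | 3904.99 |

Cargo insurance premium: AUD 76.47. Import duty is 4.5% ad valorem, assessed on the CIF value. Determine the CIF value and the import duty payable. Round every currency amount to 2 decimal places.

CIF = EXW price + pre-shipment costs + freight + insurance
CIF = 34925.49 + 1075.26 + 121.16 + 384.10 + 3904.99 + 76.47 = 40487.47
Import duty = 40487.47 × 4.5% = 1821.94

CIF value: AUD 40487.47; import duty: AUD 1821.94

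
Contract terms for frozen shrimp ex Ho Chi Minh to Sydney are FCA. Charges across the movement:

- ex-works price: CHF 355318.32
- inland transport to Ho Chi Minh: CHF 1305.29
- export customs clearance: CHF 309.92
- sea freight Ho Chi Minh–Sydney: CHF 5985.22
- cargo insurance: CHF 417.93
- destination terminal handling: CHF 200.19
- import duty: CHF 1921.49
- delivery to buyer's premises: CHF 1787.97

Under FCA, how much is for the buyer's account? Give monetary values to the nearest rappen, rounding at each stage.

FCA: the seller delivers export-cleared goods to the carrier; the buyer bears costs from that point.
Seller's account: goods 355318.32 + inland to port 1305.29 + export clearance 309.92 = 356933.53
Buyer's account: freight 5985.22 + insurance 417.93 + destination terminal 200.19 + duty 1921.49 + delivery 1787.97 = 10312.80

Buyer's account: CHF 10312.80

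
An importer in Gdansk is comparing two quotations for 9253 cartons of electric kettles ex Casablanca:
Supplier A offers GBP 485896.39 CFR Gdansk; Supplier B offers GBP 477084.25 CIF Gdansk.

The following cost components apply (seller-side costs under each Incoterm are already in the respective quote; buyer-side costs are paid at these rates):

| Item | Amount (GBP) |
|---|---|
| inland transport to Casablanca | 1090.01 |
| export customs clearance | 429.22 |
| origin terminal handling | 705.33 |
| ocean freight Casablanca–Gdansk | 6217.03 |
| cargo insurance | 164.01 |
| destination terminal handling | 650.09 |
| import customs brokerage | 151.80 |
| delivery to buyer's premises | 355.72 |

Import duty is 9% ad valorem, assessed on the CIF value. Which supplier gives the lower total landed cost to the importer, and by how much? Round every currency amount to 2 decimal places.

Supplier A (CFR):
CIF value = CFR price + insurance = 485896.39 + 164.01 = 486060.40
Import duty = 486060.40 × 9% = 43745.44
Buyer bears (A): 164.01 + 650.09 + 151.80 + 355.72 = 1321.62
Landed cost (A) = invoice 485896.39 + 1321.62 + duty 43745.44 = 530963.45
Supplier B (CIF):
The CIF price already equals the CIF value: 477084.25
Import duty = 477084.25 × 9% = 42937.58
Buyer bears (B): 650.09 + 151.80 + 355.72 = 1157.61
Landed cost (B) = invoice 477084.25 + 1157.61 + duty 42937.58 = 521179.44
Difference = |530963.45 − 521179.44| = 9784.01

Supplier B is cheaper by GBP 9784.01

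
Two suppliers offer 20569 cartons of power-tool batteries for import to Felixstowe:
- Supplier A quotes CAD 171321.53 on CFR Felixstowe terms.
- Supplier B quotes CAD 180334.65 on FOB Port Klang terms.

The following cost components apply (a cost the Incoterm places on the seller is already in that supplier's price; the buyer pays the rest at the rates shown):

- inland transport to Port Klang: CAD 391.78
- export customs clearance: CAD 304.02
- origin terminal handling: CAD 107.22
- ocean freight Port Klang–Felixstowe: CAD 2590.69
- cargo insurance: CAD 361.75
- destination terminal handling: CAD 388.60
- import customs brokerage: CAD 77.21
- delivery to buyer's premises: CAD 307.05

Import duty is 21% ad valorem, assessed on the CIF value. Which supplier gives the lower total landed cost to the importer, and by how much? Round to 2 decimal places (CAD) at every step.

Supplier A (CFR):
CIF value = CFR price + insurance = 171321.53 + 361.75 = 171683.28
Import duty = 171683.28 × 21% = 36053.49
Buyer bears (A): 361.75 + 388.60 + 77.21 + 307.05 = 1134.61
Landed cost (A) = invoice 171321.53 + 1134.61 + duty 36053.49 = 208509.63
Supplier B (FOB):
CIF value = FOB price + freight + insurance = 180334.65 + 2590.69 + 361.75 = 183287.09
Import duty = 183287.09 × 21% = 38490.29
Buyer bears (B): 2590.69 + 361.75 + 388.60 + 77.21 + 307.05 = 3725.30
Landed cost (B) = invoice 180334.65 + 3725.30 + duty 38490.29 = 222550.24
Difference = |208509.63 − 222550.24| = 14040.61

Supplier A is cheaper by CAD 14040.61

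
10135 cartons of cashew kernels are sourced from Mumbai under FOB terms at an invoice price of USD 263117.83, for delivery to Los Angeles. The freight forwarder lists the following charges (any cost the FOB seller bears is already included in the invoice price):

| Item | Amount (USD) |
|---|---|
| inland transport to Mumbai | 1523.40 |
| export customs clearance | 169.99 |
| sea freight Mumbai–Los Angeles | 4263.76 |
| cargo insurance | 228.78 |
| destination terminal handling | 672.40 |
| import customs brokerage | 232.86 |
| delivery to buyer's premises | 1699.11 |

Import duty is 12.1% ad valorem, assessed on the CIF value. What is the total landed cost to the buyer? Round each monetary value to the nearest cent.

FOB: the seller bears costs until goods are on board at the origin port; the buyer bears freight, insurance and all costs thereafter.
Already in the invoice (seller's account under FOB): inland to port, export clearance — exclude.
CIF value = FOB price + freight + insurance = 263117.83 + 4263.76 + 228.78 = 267610.37
Import duty = 267610.37 × 12.1% = 32380.85
Buyer bears: freight 4263.76 + insurance 228.78 + destination terminal 672.40 + brokerage 232.86 + delivery 1699.11 + duty 32380.85 = 39477.76
Landed cost = invoice 263117.83 + 39477.76 = 302595.59

Total landed cost: USD 302595.59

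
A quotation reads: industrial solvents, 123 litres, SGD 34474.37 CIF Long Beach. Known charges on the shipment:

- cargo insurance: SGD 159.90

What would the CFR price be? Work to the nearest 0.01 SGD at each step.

From CIF to CFR, the seller no longer bears: insurance.
CFR price = 34474.37 − 159.90 = 34314.47

CFR price: SGD 34314.47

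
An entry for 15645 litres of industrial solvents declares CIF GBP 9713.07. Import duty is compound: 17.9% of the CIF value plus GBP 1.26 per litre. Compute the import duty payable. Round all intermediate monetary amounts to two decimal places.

Ad valorem component: 9713.07 × 17.9% = 1738.64
Specific component: 15645 × 1.26 = 19712.70
Import duty = 1738.64 + 19712.70 = 21451.34

Import duty: GBP 21451.34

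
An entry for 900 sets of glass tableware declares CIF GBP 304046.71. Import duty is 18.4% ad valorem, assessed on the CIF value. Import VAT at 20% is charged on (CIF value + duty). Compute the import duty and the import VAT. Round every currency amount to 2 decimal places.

Import duty: GBP 55944.59; import VAT: GBP 71998.26

Import duty = 304046.71 × 18.4% = 55944.59
VAT base = CIF + duty = 304046.71 + 55944.59 = 359991.30
Import VAT = 359991.30 × 20% = 71998.26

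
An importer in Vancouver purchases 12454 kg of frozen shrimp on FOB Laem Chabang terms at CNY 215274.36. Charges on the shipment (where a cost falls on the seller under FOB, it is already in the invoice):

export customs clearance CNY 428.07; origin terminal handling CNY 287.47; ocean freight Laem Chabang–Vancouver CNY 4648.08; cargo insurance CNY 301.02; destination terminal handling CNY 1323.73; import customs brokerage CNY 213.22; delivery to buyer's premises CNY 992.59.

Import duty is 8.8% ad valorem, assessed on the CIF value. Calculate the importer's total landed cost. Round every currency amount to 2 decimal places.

FOB: the seller bears costs until goods are on board at the origin port; the buyer bears freight, insurance and all costs thereafter.
Already in the invoice (seller's account under FOB): export clearance, origin terminal — exclude.
CIF value = FOB price + freight + insurance = 215274.36 + 4648.08 + 301.02 = 220223.46
Import duty = 220223.46 × 8.8% = 19379.66
Buyer bears: freight 4648.08 + insurance 301.02 + destination terminal 1323.73 + brokerage 213.22 + delivery 992.59 + duty 19379.66 = 26858.30
Landed cost = invoice 215274.36 + 26858.30 = 242132.66

Total landed cost: CNY 242132.66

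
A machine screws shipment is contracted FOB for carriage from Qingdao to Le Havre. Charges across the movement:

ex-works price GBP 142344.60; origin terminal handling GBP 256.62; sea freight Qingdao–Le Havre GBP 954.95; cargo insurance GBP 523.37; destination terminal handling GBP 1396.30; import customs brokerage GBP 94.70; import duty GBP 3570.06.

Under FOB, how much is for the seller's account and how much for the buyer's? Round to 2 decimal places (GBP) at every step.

FOB: the seller bears costs until goods are on board at the origin port; the buyer bears freight, insurance and all costs thereafter.
Seller's account: goods 142344.60 + origin terminal 256.62 = 142601.22
Buyer's account: freight 954.95 + insurance 523.37 + destination terminal 1396.30 + brokerage 94.70 + duty 3570.06 = 6539.38

Seller: GBP 142601.22; buyer: GBP 6539.38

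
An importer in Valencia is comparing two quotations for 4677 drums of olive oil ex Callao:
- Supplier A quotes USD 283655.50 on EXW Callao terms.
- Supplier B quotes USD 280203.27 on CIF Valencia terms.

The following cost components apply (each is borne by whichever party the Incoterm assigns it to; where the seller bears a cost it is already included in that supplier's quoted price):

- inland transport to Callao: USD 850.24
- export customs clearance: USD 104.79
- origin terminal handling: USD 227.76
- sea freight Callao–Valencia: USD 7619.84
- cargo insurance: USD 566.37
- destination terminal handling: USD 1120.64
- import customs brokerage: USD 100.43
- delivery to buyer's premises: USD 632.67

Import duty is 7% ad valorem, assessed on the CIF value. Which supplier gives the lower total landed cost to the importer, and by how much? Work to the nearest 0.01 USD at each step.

Supplier A (EXW):
CIF value = EXW price + inland to port + export clearance + origin terminal + freight + insurance = 283655.50 + 850.24 + 104.79 + 227.76 + 7619.84 + 566.37 = 293024.50
Import duty = 293024.50 × 7% = 20511.72
Buyer bears (A): 850.24 + 104.79 + 227.76 + 7619.84 + 566.37 + 1120.64 + 100.43 + 632.67 = 11222.74
Landed cost (A) = invoice 283655.50 + 11222.74 + duty 20511.72 = 315389.96
Supplier B (CIF):
The CIF price already equals the CIF value: 280203.27
Import duty = 280203.27 × 7% = 19614.23
Buyer bears (B): 1120.64 + 100.43 + 632.67 = 1853.74
Landed cost (B) = invoice 280203.27 + 1853.74 + duty 19614.23 = 301671.24
Difference = |315389.96 − 301671.24| = 13718.72

Supplier B is cheaper by USD 13718.72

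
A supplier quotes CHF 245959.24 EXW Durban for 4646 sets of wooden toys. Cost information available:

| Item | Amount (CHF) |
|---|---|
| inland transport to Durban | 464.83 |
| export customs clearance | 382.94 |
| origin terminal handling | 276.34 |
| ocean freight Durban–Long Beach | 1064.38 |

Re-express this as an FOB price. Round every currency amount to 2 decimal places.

Not relevant to the conversion: freight — on the buyer under both terms; not part of either seller's price.
From EXW to FOB, the seller additionally bears: inland to port, export clearance, origin terminal.
FOB price = 245959.24 + 464.83 + 382.94 + 276.34 = 247083.35

FOB price: CHF 247083.35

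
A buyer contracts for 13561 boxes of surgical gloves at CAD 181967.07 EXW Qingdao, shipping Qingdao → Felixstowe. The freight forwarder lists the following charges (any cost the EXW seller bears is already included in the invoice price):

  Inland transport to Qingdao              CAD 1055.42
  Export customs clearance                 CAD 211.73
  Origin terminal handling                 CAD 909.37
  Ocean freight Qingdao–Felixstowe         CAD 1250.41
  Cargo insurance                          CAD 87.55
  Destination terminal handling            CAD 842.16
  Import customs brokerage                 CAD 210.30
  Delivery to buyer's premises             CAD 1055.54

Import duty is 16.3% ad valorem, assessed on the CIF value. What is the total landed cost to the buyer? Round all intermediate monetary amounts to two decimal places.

Total landed cost: CAD 217823.04

EXW: the seller makes goods available at their premises; the buyer bears all onward costs.
CIF value = EXW price + inland to port + export clearance + origin terminal + freight + insurance = 181967.07 + 1055.42 + 211.73 + 909.37 + 1250.41 + 87.55 = 185481.55
Import duty = 185481.55 × 16.3% = 30233.49
Buyer bears: inland to port 1055.42 + export clearance 211.73 + origin terminal 909.37 + freight 1250.41 + insurance 87.55 + destination terminal 842.16 + brokerage 210.30 + delivery 1055.54 + duty 30233.49 = 35855.97
Landed cost = invoice 181967.07 + 35855.97 = 217823.04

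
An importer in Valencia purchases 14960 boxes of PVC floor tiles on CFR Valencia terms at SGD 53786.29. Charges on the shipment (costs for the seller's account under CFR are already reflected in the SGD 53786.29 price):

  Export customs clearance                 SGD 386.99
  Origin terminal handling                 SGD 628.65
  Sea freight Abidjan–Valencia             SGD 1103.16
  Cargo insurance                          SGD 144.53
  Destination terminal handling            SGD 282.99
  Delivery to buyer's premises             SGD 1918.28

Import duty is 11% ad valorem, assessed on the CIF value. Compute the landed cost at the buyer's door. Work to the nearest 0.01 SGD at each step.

CFR: the seller pays costs through ocean freight to the destination port, but not insurance.
Already in the invoice (seller's account under CFR): export clearance, origin terminal, freight — exclude.
CIF value = CFR price + insurance = 53786.29 + 144.53 = 53930.82
Import duty = 53930.82 × 11% = 5932.39
Buyer bears: insurance 144.53 + destination terminal 282.99 + delivery 1918.28 + duty 5932.39 = 8278.19
Landed cost = invoice 53786.29 + 8278.19 = 62064.48

Total landed cost: SGD 62064.48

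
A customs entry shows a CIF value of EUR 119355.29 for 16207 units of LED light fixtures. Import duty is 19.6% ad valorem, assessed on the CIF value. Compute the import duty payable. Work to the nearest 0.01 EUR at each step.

Import duty: EUR 23393.64

Import duty = 119355.29 × 19.6% = 23393.64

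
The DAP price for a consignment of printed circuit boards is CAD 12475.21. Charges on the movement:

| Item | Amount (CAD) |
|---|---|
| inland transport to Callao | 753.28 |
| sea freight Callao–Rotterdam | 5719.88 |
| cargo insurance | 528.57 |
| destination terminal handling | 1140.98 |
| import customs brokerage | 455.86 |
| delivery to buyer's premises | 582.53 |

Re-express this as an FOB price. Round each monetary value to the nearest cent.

FOB price: CAD 4503.25

Not relevant to the conversion: inland to port — on the seller under both DAP and FOB; already in the DAP price and stays in the FOB price. brokerage — on the buyer under both terms; not part of either seller's price.
From DAP to FOB, the seller no longer bears: freight, insurance, destination terminal, delivery.
FOB price = 12475.21 − 5719.88 − 528.57 − 1140.98 − 582.53 = 4503.25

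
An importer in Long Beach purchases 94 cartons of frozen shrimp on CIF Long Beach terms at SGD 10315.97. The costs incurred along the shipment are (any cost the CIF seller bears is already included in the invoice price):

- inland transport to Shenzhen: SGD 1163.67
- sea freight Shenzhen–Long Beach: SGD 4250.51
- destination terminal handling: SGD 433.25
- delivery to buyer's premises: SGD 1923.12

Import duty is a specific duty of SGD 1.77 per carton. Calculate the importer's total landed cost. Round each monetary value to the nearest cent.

Total landed cost: SGD 12838.72

CIF: the seller pays costs through ocean freight and marine insurance to the destination port.
Already in the invoice (seller's account under CIF): inland to port, freight — exclude.
The CIF price already equals the CIF value: 10315.97
Import duty = 94 × 1.77 = 166.38
Buyer bears: destination terminal 433.25 + delivery 1923.12 + duty 166.38 = 2522.75
Landed cost = invoice 10315.97 + 2522.75 = 12838.72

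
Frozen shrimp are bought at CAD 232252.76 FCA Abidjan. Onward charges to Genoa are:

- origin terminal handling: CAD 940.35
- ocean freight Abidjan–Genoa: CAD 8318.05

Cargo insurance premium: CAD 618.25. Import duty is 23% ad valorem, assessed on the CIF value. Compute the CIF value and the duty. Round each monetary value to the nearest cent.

CIF value: CAD 242129.41; import duty: CAD 55689.76

CIF = FCA price + pre-shipment costs + freight + insurance
CIF = 232252.76 + 940.35 + 8318.05 + 618.25 = 242129.41
Import duty = 242129.41 × 23% = 55689.76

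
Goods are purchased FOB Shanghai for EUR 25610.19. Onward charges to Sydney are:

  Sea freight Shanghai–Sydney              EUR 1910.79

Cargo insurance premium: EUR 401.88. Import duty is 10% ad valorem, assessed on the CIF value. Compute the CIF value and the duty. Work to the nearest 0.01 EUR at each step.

CIF value: EUR 27922.86; import duty: EUR 2792.29

CIF = FOB price + freight + insurance
CIF = 25610.19 + 1910.79 + 401.88 = 27922.86
Import duty = 27922.86 × 10% = 2792.29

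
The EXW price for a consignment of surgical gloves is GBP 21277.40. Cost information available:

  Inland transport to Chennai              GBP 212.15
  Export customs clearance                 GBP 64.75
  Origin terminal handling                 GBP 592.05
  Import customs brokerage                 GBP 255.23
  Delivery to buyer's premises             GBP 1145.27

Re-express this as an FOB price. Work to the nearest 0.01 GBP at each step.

FOB price: GBP 22146.35

Not relevant to the conversion: delivery, brokerage — on the buyer under both terms; not part of either seller's price.
From EXW to FOB, the seller additionally bears: inland to port, export clearance, origin terminal.
FOB price = 21277.40 + 212.15 + 64.75 + 592.05 = 22146.35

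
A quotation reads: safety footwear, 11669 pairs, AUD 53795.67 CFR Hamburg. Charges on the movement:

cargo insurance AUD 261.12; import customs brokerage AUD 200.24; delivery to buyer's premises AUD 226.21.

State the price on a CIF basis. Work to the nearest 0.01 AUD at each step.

CIF price: AUD 54056.79

Not relevant to the conversion: brokerage, delivery — on the buyer under both terms; not part of either seller's price.
From CFR to CIF, the seller additionally bears: insurance.
CIF price = 53795.67 + 261.12 = 54056.79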